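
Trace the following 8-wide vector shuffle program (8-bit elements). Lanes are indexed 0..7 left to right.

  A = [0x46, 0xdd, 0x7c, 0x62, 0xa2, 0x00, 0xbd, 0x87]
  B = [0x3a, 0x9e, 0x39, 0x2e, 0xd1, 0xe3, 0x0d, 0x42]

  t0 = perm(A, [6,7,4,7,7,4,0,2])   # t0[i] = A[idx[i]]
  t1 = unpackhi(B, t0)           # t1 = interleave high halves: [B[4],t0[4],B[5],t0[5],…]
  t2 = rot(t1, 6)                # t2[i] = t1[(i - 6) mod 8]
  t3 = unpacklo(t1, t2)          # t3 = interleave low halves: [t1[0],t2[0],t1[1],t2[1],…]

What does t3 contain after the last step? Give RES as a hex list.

t0 = [0xbd, 0x87, 0xa2, 0x87, 0x87, 0xa2, 0x46, 0x7c]
t1 = [0xd1, 0x87, 0xe3, 0xa2, 0x0d, 0x46, 0x42, 0x7c]
t2 = [0xe3, 0xa2, 0x0d, 0x46, 0x42, 0x7c, 0xd1, 0x87]
t3 = [0xd1, 0xe3, 0x87, 0xa2, 0xe3, 0x0d, 0xa2, 0x46]

RES = [0xd1, 0xe3, 0x87, 0xa2, 0xe3, 0x0d, 0xa2, 0x46]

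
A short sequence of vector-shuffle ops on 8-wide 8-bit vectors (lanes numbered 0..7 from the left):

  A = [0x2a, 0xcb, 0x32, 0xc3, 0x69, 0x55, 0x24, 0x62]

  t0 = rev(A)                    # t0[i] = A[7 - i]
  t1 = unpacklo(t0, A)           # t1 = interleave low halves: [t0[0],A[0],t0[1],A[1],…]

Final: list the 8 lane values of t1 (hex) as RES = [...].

RES = [ 0x62  0x2a  0x24  0xcb  0x55  0x32  0x69  0xc3 ]

t0 = [0x62, 0x24, 0x55, 0x69, 0xc3, 0x32, 0xcb, 0x2a]
t1 = [0x62, 0x2a, 0x24, 0xcb, 0x55, 0x32, 0x69, 0xc3]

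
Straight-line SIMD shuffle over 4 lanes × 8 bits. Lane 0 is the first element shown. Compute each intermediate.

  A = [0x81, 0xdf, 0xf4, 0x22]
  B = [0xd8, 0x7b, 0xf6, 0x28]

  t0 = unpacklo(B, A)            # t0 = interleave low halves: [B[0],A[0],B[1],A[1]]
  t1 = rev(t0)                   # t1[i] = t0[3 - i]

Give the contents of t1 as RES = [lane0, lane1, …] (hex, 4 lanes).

RES = [0xdf, 0x7b, 0x81, 0xd8]

  t0: d8 81 7b df
  t1: df 7b 81 d8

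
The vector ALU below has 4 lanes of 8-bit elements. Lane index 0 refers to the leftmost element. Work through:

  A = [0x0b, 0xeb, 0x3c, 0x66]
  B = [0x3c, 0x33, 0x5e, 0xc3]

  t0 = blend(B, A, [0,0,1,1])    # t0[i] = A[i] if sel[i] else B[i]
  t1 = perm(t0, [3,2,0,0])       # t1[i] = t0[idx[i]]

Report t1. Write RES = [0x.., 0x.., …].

RES = [0x66, 0x3c, 0x3c, 0x3c]

→ t0 |3c|33|3c|66|
→ t1 |66|3c|3c|3c|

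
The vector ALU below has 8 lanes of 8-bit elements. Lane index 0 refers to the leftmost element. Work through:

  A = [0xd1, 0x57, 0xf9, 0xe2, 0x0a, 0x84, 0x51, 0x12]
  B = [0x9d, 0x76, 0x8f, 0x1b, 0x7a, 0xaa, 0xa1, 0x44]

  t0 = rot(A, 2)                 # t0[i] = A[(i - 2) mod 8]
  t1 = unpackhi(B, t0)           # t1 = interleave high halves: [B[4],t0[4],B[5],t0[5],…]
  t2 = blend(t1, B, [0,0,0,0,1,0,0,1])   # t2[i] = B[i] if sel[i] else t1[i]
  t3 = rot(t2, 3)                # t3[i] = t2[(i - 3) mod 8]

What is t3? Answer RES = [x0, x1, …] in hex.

RES = [ 0x0a  0x44  0x44  0x7a  0xf9  0xaa  0xe2  0x7a ]

t0 = [0x51, 0x12, 0xd1, 0x57, 0xf9, 0xe2, 0x0a, 0x84]
t1 = [0x7a, 0xf9, 0xaa, 0xe2, 0xa1, 0x0a, 0x44, 0x84]
t2 = [0x7a, 0xf9, 0xaa, 0xe2, 0x7a, 0x0a, 0x44, 0x44]
t3 = [0x0a, 0x44, 0x44, 0x7a, 0xf9, 0xaa, 0xe2, 0x7a]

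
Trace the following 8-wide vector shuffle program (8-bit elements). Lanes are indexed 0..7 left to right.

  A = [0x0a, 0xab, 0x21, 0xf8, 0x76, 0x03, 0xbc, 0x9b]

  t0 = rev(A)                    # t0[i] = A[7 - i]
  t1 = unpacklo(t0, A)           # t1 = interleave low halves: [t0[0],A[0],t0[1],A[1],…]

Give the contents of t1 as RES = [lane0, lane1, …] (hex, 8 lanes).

  t0: 9b bc 03 76 f8 21 ab 0a
  t1: 9b 0a bc ab 03 21 76 f8

RES = [ 0x9b  0x0a  0xbc  0xab  0x03  0x21  0x76  0xf8 ]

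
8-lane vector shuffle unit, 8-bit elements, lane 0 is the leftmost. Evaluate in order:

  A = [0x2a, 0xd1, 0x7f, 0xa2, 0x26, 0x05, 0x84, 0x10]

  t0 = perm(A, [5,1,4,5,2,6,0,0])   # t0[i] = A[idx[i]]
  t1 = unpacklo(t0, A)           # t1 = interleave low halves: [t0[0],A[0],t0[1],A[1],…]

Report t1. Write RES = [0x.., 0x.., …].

RES = [0x05, 0x2a, 0xd1, 0xd1, 0x26, 0x7f, 0x05, 0xa2]

t0 = [0x05, 0xd1, 0x26, 0x05, 0x7f, 0x84, 0x2a, 0x2a]
t1 = [0x05, 0x2a, 0xd1, 0xd1, 0x26, 0x7f, 0x05, 0xa2]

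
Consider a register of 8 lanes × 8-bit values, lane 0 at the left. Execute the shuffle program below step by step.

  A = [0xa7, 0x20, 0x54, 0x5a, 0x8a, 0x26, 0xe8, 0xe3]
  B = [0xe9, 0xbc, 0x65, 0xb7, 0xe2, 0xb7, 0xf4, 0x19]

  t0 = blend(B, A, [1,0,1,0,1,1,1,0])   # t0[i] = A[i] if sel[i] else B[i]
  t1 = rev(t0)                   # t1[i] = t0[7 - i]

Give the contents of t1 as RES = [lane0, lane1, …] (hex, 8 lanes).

t0 = [0xa7, 0xbc, 0x54, 0xb7, 0x8a, 0x26, 0xe8, 0x19]
t1 = [0x19, 0xe8, 0x26, 0x8a, 0xb7, 0x54, 0xbc, 0xa7]

RES = [ 0x19  0xe8  0x26  0x8a  0xb7  0x54  0xbc  0xa7 ]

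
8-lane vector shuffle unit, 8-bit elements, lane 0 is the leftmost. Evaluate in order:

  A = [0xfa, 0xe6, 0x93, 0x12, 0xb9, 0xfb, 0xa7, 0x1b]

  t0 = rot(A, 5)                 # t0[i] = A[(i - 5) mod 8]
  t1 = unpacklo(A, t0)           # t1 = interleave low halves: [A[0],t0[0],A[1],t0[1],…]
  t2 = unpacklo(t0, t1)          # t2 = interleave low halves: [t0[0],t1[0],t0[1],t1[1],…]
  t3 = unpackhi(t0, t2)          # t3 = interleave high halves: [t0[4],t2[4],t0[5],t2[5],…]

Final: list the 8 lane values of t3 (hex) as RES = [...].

RES = [ 0x1b  0xfb  0xfa  0xe6  0xe6  0xa7  0x93  0xb9 ]

→ t0 |12|b9|fb|a7|1b|fa|e6|93|
→ t1 |fa|12|e6|b9|93|fb|12|a7|
→ t2 |12|fa|b9|12|fb|e6|a7|b9|
→ t3 |1b|fb|fa|e6|e6|a7|93|b9|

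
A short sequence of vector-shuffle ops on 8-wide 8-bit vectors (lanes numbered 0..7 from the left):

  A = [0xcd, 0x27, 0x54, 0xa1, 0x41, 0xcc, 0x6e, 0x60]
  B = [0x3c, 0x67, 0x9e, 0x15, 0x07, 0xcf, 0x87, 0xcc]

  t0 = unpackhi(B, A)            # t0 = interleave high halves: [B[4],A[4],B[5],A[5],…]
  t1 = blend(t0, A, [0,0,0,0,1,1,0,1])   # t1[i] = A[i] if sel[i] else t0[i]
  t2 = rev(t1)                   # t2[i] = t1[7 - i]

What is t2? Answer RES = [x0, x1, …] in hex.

RES = [0x60, 0xcc, 0xcc, 0x41, 0xcc, 0xcf, 0x41, 0x07]

→ t0 |07|41|cf|cc|87|6e|cc|60|
→ t1 |07|41|cf|cc|41|cc|cc|60|
→ t2 |60|cc|cc|41|cc|cf|41|07|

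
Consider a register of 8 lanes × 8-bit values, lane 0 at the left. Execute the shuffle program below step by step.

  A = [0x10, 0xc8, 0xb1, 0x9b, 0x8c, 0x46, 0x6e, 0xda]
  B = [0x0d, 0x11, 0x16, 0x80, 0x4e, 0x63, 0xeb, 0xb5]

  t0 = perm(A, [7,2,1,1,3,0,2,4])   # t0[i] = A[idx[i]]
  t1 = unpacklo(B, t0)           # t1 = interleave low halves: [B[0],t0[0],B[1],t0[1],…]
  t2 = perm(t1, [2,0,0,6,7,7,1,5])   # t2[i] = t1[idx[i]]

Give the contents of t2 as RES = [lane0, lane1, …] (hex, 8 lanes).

RES = [0x11, 0x0d, 0x0d, 0x80, 0xc8, 0xc8, 0xda, 0xc8]

→ t0 |da|b1|c8|c8|9b|10|b1|8c|
→ t1 |0d|da|11|b1|16|c8|80|c8|
→ t2 |11|0d|0d|80|c8|c8|da|c8|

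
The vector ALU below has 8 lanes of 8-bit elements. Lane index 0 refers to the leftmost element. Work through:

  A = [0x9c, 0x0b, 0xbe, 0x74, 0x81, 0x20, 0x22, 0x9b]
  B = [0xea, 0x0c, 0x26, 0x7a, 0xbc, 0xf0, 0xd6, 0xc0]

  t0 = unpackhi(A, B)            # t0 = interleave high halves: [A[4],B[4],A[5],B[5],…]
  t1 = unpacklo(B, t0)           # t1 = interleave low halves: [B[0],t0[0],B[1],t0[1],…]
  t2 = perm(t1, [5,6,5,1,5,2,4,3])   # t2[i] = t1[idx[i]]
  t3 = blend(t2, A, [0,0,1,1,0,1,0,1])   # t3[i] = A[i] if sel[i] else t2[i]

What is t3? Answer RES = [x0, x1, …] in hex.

RES = [ 0x20  0x7a  0xbe  0x74  0x20  0x20  0x26  0x9b ]

  t0: 81 bc 20 f0 22 d6 9b c0
  t1: ea 81 0c bc 26 20 7a f0
  t2: 20 7a 20 81 20 0c 26 bc
  t3: 20 7a be 74 20 20 26 9b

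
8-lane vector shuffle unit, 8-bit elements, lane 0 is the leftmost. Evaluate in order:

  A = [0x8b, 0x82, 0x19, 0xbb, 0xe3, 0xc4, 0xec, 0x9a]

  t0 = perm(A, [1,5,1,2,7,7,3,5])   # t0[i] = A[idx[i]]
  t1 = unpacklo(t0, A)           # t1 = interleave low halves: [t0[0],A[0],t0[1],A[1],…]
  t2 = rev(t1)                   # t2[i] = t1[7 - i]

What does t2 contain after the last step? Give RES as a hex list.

RES = [ 0xbb  0x19  0x19  0x82  0x82  0xc4  0x8b  0x82 ]

  t0: 82 c4 82 19 9a 9a bb c4
  t1: 82 8b c4 82 82 19 19 bb
  t2: bb 19 19 82 82 c4 8b 82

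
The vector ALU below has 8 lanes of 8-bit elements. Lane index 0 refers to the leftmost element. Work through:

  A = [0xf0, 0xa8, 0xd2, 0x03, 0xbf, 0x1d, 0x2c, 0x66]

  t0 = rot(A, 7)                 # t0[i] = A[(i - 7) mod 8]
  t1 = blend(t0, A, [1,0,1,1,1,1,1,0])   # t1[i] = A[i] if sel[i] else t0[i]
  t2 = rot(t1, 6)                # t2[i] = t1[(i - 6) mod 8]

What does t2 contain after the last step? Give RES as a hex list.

RES = [0xd2, 0x03, 0xbf, 0x1d, 0x2c, 0xf0, 0xf0, 0xd2]

  t0: a8 d2 03 bf 1d 2c 66 f0
  t1: f0 d2 d2 03 bf 1d 2c f0
  t2: d2 03 bf 1d 2c f0 f0 d2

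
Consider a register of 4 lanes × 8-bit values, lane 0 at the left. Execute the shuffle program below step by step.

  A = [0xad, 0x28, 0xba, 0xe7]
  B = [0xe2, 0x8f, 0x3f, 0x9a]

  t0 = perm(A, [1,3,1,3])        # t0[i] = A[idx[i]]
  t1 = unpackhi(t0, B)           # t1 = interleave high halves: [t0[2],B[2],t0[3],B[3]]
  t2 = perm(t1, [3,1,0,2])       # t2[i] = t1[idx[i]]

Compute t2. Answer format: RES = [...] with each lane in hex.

RES = [0x9a, 0x3f, 0x28, 0xe7]

  t0: 28 e7 28 e7
  t1: 28 3f e7 9a
  t2: 9a 3f 28 e7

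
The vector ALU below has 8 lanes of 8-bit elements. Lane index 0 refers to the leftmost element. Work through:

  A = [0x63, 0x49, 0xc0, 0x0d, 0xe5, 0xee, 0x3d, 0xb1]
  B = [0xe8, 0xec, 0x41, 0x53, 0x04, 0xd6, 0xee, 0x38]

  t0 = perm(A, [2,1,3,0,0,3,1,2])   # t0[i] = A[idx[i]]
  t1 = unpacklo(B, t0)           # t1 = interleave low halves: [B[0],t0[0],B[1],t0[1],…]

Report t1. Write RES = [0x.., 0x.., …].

RES = [0xe8, 0xc0, 0xec, 0x49, 0x41, 0x0d, 0x53, 0x63]

  t0: c0 49 0d 63 63 0d 49 c0
  t1: e8 c0 ec 49 41 0d 53 63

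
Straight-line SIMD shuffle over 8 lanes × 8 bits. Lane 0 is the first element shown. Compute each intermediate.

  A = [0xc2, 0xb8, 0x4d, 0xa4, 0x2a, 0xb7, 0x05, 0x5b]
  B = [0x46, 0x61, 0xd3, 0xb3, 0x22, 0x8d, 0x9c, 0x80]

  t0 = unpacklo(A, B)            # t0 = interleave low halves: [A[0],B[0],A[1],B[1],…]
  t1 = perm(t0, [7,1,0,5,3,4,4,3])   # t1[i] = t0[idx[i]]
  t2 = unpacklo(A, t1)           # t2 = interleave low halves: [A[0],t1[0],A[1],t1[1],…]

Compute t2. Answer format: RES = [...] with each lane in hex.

  t0: c2 46 b8 61 4d d3 a4 b3
  t1: b3 46 c2 d3 61 4d 4d 61
  t2: c2 b3 b8 46 4d c2 a4 d3

RES = [0xc2, 0xb3, 0xb8, 0x46, 0x4d, 0xc2, 0xa4, 0xd3]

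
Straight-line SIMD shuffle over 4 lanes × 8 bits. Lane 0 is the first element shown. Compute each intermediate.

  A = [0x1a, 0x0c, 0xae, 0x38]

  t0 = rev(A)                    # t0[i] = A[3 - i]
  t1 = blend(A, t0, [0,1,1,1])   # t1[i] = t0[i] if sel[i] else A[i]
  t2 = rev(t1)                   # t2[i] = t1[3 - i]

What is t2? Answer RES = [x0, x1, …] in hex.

t0 = [0x38, 0xae, 0x0c, 0x1a]
t1 = [0x1a, 0xae, 0x0c, 0x1a]
t2 = [0x1a, 0x0c, 0xae, 0x1a]

RES = [0x1a, 0x0c, 0xae, 0x1a]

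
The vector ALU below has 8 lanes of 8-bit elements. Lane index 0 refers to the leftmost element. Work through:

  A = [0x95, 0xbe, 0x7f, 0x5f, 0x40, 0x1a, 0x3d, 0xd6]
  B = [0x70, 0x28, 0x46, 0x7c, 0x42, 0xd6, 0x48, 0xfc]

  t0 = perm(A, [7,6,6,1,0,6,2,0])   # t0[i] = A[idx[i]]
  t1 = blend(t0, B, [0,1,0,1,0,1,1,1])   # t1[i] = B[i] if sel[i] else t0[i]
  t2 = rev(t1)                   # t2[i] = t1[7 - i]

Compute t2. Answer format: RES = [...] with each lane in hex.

RES = [ 0xfc  0x48  0xd6  0x95  0x7c  0x3d  0x28  0xd6 ]

t0 = [0xd6, 0x3d, 0x3d, 0xbe, 0x95, 0x3d, 0x7f, 0x95]
t1 = [0xd6, 0x28, 0x3d, 0x7c, 0x95, 0xd6, 0x48, 0xfc]
t2 = [0xfc, 0x48, 0xd6, 0x95, 0x7c, 0x3d, 0x28, 0xd6]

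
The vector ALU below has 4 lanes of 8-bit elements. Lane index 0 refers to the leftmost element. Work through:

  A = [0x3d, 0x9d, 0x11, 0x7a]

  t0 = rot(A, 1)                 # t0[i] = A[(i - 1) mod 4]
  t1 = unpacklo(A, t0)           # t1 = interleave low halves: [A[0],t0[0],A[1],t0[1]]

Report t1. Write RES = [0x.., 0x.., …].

  t0: 7a 3d 9d 11
  t1: 3d 7a 9d 3d

RES = [ 0x3d  0x7a  0x9d  0x3d ]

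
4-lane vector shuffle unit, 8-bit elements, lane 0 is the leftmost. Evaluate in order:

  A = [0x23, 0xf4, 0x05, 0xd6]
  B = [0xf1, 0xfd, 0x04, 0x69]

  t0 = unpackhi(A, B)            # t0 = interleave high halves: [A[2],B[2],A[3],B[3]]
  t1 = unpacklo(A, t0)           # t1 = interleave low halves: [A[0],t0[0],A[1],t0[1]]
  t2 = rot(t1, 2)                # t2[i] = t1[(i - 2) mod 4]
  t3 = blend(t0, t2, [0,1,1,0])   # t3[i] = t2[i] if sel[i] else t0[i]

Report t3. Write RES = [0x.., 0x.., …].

RES = [0x05, 0x04, 0x23, 0x69]

  t0: 05 04 d6 69
  t1: 23 05 f4 04
  t2: f4 04 23 05
  t3: 05 04 23 69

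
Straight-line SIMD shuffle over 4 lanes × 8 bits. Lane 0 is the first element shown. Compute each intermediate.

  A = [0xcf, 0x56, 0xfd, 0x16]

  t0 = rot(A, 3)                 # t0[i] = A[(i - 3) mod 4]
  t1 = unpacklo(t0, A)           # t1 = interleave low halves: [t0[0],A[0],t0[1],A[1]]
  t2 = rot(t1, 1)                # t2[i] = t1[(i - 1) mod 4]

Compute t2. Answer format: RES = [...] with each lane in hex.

RES = [ 0x56  0x56  0xcf  0xfd ]

t0 = [0x56, 0xfd, 0x16, 0xcf]
t1 = [0x56, 0xcf, 0xfd, 0x56]
t2 = [0x56, 0x56, 0xcf, 0xfd]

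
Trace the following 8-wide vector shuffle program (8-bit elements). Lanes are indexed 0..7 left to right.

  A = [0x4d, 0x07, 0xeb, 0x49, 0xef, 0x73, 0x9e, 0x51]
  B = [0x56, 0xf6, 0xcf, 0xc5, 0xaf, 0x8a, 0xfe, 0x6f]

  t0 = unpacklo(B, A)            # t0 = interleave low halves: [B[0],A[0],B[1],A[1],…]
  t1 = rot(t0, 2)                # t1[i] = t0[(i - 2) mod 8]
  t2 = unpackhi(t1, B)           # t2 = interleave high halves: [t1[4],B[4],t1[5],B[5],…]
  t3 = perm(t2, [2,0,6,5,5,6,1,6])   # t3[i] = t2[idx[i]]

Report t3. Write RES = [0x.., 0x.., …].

  t0: 56 4d f6 07 cf eb c5 49
  t1: c5 49 56 4d f6 07 cf eb
  t2: f6 af 07 8a cf fe eb 6f
  t3: 07 f6 eb fe fe eb af eb

RES = [0x07, 0xf6, 0xeb, 0xfe, 0xfe, 0xeb, 0xaf, 0xeb]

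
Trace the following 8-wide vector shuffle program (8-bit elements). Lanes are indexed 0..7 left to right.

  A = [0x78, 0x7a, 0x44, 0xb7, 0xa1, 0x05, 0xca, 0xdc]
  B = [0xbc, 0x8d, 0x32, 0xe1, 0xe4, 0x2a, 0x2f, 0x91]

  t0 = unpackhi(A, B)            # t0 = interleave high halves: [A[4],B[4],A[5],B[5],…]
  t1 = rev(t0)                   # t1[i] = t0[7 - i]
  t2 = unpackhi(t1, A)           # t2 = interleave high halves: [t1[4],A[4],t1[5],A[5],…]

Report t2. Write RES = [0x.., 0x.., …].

→ t0 |a1|e4|05|2a|ca|2f|dc|91|
→ t1 |91|dc|2f|ca|2a|05|e4|a1|
→ t2 |2a|a1|05|05|e4|ca|a1|dc|

RES = [ 0x2a  0xa1  0x05  0x05  0xe4  0xca  0xa1  0xdc ]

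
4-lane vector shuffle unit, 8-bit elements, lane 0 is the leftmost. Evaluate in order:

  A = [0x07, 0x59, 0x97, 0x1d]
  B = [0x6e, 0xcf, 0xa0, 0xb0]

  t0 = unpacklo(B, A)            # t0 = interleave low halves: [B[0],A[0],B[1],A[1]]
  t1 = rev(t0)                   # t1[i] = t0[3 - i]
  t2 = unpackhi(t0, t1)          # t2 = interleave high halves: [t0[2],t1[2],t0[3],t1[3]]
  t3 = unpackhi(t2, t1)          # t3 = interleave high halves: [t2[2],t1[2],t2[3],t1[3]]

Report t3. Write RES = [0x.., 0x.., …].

RES = [ 0x59  0x07  0x6e  0x6e ]

→ t0 |6e|07|cf|59|
→ t1 |59|cf|07|6e|
→ t2 |cf|07|59|6e|
→ t3 |59|07|6e|6e|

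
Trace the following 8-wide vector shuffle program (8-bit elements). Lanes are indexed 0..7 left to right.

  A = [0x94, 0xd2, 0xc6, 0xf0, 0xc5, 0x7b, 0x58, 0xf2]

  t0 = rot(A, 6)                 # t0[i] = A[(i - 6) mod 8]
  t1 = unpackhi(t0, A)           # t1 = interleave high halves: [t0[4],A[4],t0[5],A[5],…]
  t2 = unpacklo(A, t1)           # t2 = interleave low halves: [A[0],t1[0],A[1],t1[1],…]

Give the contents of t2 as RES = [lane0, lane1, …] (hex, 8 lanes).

t0 = [0xc6, 0xf0, 0xc5, 0x7b, 0x58, 0xf2, 0x94, 0xd2]
t1 = [0x58, 0xc5, 0xf2, 0x7b, 0x94, 0x58, 0xd2, 0xf2]
t2 = [0x94, 0x58, 0xd2, 0xc5, 0xc6, 0xf2, 0xf0, 0x7b]

RES = [ 0x94  0x58  0xd2  0xc5  0xc6  0xf2  0xf0  0x7b ]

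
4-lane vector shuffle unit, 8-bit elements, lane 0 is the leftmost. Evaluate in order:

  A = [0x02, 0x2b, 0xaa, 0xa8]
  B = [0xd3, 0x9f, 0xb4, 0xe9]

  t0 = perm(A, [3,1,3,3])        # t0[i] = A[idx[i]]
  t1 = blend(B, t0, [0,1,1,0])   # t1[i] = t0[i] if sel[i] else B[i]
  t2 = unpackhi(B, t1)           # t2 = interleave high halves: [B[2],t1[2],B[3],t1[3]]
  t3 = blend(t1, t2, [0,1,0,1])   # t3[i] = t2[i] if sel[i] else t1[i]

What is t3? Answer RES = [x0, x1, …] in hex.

→ t0 |a8|2b|a8|a8|
→ t1 |d3|2b|a8|e9|
→ t2 |b4|a8|e9|e9|
→ t3 |d3|a8|a8|e9|

RES = [0xd3, 0xa8, 0xa8, 0xe9]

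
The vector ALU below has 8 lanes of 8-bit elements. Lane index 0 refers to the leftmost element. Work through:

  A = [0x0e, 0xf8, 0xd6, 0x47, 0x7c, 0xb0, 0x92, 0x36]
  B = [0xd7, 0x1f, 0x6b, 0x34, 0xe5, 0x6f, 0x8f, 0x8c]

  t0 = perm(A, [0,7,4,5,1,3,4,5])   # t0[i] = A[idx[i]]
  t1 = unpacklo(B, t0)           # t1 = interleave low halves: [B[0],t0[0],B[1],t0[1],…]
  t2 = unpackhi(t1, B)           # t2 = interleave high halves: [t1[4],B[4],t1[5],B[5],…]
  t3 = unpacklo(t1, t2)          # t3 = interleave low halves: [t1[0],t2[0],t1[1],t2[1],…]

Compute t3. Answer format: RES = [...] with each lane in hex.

t0 = [0x0e, 0x36, 0x7c, 0xb0, 0xf8, 0x47, 0x7c, 0xb0]
t1 = [0xd7, 0x0e, 0x1f, 0x36, 0x6b, 0x7c, 0x34, 0xb0]
t2 = [0x6b, 0xe5, 0x7c, 0x6f, 0x34, 0x8f, 0xb0, 0x8c]
t3 = [0xd7, 0x6b, 0x0e, 0xe5, 0x1f, 0x7c, 0x36, 0x6f]

RES = [ 0xd7  0x6b  0x0e  0xe5  0x1f  0x7c  0x36  0x6f ]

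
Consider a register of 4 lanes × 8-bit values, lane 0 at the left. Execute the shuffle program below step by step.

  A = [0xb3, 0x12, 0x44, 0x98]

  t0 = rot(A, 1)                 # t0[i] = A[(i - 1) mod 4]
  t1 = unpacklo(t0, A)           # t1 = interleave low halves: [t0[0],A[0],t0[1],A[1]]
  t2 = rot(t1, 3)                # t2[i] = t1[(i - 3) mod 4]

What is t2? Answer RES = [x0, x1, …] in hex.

→ t0 |98|b3|12|44|
→ t1 |98|b3|b3|12|
→ t2 |b3|b3|12|98|

RES = [0xb3, 0xb3, 0x12, 0x98]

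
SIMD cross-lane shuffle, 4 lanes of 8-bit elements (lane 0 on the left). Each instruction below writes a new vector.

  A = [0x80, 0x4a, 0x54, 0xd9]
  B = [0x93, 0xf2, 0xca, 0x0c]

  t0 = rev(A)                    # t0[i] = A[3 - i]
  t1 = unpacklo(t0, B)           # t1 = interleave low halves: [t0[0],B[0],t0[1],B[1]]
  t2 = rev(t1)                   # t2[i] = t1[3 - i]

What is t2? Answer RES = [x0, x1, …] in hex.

→ t0 |d9|54|4a|80|
→ t1 |d9|93|54|f2|
→ t2 |f2|54|93|d9|

RES = [0xf2, 0x54, 0x93, 0xd9]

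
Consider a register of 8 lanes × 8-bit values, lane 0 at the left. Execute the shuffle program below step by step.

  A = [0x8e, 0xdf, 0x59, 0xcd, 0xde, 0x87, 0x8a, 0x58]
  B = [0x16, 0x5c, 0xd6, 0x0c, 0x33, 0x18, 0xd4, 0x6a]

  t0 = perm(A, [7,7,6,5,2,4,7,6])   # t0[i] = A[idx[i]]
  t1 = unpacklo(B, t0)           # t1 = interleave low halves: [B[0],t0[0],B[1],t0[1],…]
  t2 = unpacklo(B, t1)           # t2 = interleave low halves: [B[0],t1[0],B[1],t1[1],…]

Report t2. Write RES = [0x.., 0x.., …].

t0 = [0x58, 0x58, 0x8a, 0x87, 0x59, 0xde, 0x58, 0x8a]
t1 = [0x16, 0x58, 0x5c, 0x58, 0xd6, 0x8a, 0x0c, 0x87]
t2 = [0x16, 0x16, 0x5c, 0x58, 0xd6, 0x5c, 0x0c, 0x58]

RES = [ 0x16  0x16  0x5c  0x58  0xd6  0x5c  0x0c  0x58 ]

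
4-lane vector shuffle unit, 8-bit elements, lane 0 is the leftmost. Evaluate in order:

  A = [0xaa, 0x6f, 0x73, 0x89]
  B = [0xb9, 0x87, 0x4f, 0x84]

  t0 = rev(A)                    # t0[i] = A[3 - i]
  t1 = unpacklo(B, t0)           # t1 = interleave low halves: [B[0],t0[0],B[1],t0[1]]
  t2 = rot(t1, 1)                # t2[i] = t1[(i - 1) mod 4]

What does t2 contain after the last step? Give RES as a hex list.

t0 = [0x89, 0x73, 0x6f, 0xaa]
t1 = [0xb9, 0x89, 0x87, 0x73]
t2 = [0x73, 0xb9, 0x89, 0x87]

RES = [0x73, 0xb9, 0x89, 0x87]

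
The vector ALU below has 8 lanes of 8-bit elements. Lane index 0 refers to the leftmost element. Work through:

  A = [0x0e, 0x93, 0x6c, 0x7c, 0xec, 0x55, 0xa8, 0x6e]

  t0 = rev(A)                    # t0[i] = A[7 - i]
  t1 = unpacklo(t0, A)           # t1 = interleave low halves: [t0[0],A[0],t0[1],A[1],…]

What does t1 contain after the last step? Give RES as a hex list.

RES = [0x6e, 0x0e, 0xa8, 0x93, 0x55, 0x6c, 0xec, 0x7c]

t0 = [0x6e, 0xa8, 0x55, 0xec, 0x7c, 0x6c, 0x93, 0x0e]
t1 = [0x6e, 0x0e, 0xa8, 0x93, 0x55, 0x6c, 0xec, 0x7c]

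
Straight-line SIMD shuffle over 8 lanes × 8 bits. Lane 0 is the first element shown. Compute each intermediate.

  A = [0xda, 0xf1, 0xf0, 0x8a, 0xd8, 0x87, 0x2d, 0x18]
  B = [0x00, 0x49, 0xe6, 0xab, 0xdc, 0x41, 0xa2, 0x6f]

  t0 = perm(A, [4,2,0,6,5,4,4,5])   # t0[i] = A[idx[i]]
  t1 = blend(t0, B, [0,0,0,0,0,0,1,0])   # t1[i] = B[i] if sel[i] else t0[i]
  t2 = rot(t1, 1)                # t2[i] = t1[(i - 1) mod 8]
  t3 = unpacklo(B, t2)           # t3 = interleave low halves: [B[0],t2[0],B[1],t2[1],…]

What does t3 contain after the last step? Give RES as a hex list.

t0 = [0xd8, 0xf0, 0xda, 0x2d, 0x87, 0xd8, 0xd8, 0x87]
t1 = [0xd8, 0xf0, 0xda, 0x2d, 0x87, 0xd8, 0xa2, 0x87]
t2 = [0x87, 0xd8, 0xf0, 0xda, 0x2d, 0x87, 0xd8, 0xa2]
t3 = [0x00, 0x87, 0x49, 0xd8, 0xe6, 0xf0, 0xab, 0xda]

RES = [ 0x00  0x87  0x49  0xd8  0xe6  0xf0  0xab  0xda ]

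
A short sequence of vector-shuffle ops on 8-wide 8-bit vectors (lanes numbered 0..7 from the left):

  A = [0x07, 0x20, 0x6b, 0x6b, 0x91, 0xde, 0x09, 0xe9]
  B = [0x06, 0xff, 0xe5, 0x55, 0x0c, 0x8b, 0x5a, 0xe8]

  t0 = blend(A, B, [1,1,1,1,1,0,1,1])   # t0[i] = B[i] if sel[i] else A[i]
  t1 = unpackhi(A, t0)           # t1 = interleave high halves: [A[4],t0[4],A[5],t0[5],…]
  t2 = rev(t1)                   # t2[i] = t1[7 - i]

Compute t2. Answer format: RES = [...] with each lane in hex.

→ t0 |06|ff|e5|55|0c|de|5a|e8|
→ t1 |91|0c|de|de|09|5a|e9|e8|
→ t2 |e8|e9|5a|09|de|de|0c|91|

RES = [0xe8, 0xe9, 0x5a, 0x09, 0xde, 0xde, 0x0c, 0x91]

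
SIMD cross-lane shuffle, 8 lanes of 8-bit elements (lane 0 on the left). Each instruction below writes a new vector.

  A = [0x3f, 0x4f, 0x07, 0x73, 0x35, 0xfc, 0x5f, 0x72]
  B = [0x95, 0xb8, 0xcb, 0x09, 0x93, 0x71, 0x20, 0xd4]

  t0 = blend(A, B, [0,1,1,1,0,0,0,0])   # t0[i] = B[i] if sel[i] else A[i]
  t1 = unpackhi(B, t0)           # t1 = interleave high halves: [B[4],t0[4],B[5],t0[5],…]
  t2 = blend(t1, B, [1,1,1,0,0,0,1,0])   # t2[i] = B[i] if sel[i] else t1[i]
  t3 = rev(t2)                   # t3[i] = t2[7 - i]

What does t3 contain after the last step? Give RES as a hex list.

  t0: 3f b8 cb 09 35 fc 5f 72
  t1: 93 35 71 fc 20 5f d4 72
  t2: 95 b8 cb fc 20 5f 20 72
  t3: 72 20 5f 20 fc cb b8 95

RES = [ 0x72  0x20  0x5f  0x20  0xfc  0xcb  0xb8  0x95 ]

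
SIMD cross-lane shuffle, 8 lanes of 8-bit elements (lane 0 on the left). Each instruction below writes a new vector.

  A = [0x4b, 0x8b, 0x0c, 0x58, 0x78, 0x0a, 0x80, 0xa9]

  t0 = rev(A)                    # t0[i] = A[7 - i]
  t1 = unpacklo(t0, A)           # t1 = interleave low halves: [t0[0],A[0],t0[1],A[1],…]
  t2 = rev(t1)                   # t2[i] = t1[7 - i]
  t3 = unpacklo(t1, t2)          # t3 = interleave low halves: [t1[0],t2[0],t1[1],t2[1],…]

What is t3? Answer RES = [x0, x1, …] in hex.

RES = [ 0xa9  0x58  0x4b  0x78  0x80  0x0c  0x8b  0x0a ]

→ t0 |a9|80|0a|78|58|0c|8b|4b|
→ t1 |a9|4b|80|8b|0a|0c|78|58|
→ t2 |58|78|0c|0a|8b|80|4b|a9|
→ t3 |a9|58|4b|78|80|0c|8b|0a|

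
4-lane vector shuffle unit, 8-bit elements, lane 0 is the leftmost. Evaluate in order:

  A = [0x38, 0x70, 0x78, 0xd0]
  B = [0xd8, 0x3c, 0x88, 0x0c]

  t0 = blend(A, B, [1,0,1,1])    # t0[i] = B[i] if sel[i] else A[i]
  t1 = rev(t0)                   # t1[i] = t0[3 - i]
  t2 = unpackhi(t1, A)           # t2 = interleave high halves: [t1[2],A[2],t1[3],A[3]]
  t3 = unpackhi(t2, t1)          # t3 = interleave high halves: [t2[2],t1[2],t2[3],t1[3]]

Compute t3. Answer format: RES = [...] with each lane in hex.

RES = [0xd8, 0x70, 0xd0, 0xd8]

→ t0 |d8|70|88|0c|
→ t1 |0c|88|70|d8|
→ t2 |70|78|d8|d0|
→ t3 |d8|70|d0|d8|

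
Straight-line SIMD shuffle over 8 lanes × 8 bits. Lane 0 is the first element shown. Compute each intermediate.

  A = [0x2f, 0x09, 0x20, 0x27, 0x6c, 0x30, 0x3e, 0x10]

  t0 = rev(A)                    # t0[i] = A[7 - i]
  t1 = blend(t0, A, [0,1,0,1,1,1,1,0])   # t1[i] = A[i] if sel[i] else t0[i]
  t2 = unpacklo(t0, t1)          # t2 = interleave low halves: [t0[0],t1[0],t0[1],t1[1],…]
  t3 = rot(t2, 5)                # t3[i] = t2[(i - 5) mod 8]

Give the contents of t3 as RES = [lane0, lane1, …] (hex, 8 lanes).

RES = [0x09, 0x30, 0x30, 0x6c, 0x27, 0x10, 0x10, 0x3e]

  t0: 10 3e 30 6c 27 20 09 2f
  t1: 10 09 30 27 6c 30 3e 2f
  t2: 10 10 3e 09 30 30 6c 27
  t3: 09 30 30 6c 27 10 10 3e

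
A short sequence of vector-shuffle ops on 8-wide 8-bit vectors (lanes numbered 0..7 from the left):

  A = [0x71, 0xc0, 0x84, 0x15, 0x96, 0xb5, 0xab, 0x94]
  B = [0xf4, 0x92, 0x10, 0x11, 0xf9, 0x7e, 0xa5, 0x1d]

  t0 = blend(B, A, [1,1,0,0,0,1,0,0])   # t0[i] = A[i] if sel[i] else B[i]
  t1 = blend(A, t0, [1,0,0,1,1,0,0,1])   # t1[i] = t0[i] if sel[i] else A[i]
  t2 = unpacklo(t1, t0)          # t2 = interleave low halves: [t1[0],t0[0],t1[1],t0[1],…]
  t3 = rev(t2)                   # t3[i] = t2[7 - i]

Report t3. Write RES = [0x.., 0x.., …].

  t0: 71 c0 10 11 f9 b5 a5 1d
  t1: 71 c0 84 11 f9 b5 ab 1d
  t2: 71 71 c0 c0 84 10 11 11
  t3: 11 11 10 84 c0 c0 71 71

RES = [0x11, 0x11, 0x10, 0x84, 0xc0, 0xc0, 0x71, 0x71]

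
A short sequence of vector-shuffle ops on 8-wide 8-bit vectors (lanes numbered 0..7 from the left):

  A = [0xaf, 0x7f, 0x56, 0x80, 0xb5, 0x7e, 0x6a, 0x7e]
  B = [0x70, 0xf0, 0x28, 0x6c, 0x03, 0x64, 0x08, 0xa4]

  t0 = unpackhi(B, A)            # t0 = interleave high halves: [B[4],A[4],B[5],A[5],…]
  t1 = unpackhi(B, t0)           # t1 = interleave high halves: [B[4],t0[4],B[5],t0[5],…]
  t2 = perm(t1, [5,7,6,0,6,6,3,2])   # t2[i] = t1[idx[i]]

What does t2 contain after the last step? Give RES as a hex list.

RES = [0xa4, 0x7e, 0xa4, 0x03, 0xa4, 0xa4, 0x6a, 0x64]

→ t0 |03|b5|64|7e|08|6a|a4|7e|
→ t1 |03|08|64|6a|08|a4|a4|7e|
→ t2 |a4|7e|a4|03|a4|a4|6a|64|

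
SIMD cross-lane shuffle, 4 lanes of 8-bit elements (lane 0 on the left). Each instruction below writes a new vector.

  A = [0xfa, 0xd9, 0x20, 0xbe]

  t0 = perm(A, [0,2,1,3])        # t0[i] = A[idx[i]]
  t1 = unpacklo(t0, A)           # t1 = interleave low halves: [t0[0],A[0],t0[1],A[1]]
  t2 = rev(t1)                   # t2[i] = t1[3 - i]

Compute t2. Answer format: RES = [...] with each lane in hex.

RES = [ 0xd9  0x20  0xfa  0xfa ]

  t0: fa 20 d9 be
  t1: fa fa 20 d9
  t2: d9 20 fa fa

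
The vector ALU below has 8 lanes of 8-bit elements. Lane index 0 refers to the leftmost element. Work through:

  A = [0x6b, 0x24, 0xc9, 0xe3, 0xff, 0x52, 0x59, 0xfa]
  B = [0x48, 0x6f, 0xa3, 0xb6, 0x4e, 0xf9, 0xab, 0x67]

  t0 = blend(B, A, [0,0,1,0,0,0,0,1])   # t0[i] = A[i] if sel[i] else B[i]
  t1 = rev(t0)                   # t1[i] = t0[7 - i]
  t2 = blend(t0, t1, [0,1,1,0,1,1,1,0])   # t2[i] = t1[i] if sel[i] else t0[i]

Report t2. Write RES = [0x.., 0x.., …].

→ t0 |48|6f|c9|b6|4e|f9|ab|fa|
→ t1 |fa|ab|f9|4e|b6|c9|6f|48|
→ t2 |48|ab|f9|b6|b6|c9|6f|fa|

RES = [0x48, 0xab, 0xf9, 0xb6, 0xb6, 0xc9, 0x6f, 0xfa]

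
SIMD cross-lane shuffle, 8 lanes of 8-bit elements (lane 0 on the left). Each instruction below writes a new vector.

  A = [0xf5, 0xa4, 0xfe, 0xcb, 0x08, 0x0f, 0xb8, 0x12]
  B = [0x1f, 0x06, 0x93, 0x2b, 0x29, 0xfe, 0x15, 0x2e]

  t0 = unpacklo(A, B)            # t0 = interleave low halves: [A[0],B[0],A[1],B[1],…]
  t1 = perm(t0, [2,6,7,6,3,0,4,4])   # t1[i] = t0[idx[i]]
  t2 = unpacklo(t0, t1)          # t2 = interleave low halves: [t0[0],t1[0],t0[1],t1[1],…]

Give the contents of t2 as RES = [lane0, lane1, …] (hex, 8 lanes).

RES = [0xf5, 0xa4, 0x1f, 0xcb, 0xa4, 0x2b, 0x06, 0xcb]

  t0: f5 1f a4 06 fe 93 cb 2b
  t1: a4 cb 2b cb 06 f5 fe fe
  t2: f5 a4 1f cb a4 2b 06 cb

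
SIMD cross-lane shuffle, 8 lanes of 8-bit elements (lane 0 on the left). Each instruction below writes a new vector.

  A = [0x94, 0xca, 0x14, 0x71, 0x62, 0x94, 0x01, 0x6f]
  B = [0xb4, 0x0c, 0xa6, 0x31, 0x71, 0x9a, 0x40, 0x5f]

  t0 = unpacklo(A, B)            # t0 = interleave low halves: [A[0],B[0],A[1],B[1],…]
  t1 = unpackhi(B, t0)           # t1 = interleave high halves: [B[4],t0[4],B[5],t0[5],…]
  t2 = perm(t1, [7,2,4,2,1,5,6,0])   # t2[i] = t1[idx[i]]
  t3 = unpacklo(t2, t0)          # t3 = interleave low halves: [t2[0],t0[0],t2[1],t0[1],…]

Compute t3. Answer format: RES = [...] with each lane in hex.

RES = [ 0x31  0x94  0x9a  0xb4  0x40  0xca  0x9a  0x0c ]

t0 = [0x94, 0xb4, 0xca, 0x0c, 0x14, 0xa6, 0x71, 0x31]
t1 = [0x71, 0x14, 0x9a, 0xa6, 0x40, 0x71, 0x5f, 0x31]
t2 = [0x31, 0x9a, 0x40, 0x9a, 0x14, 0x71, 0x5f, 0x71]
t3 = [0x31, 0x94, 0x9a, 0xb4, 0x40, 0xca, 0x9a, 0x0c]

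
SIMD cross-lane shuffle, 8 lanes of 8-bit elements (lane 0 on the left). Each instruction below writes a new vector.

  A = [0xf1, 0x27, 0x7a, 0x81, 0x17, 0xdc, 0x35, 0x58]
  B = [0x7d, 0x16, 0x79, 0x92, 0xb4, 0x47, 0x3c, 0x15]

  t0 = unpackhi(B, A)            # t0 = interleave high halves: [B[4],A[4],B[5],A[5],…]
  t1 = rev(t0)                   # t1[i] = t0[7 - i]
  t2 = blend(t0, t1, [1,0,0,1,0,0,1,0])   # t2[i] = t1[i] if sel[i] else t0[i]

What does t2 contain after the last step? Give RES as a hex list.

  t0: b4 17 47 dc 3c 35 15 58
  t1: 58 15 35 3c dc 47 17 b4
  t2: 58 17 47 3c 3c 35 17 58

RES = [0x58, 0x17, 0x47, 0x3c, 0x3c, 0x35, 0x17, 0x58]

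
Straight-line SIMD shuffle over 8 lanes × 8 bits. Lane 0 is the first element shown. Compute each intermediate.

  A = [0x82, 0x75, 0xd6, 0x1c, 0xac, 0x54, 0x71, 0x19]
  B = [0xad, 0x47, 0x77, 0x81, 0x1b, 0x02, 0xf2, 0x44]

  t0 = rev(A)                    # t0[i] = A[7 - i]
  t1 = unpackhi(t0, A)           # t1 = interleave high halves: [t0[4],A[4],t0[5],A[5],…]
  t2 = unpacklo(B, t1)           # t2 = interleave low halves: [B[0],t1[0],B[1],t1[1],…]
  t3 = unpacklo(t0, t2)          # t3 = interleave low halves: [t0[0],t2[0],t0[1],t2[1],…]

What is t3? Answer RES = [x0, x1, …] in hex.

t0 = [0x19, 0x71, 0x54, 0xac, 0x1c, 0xd6, 0x75, 0x82]
t1 = [0x1c, 0xac, 0xd6, 0x54, 0x75, 0x71, 0x82, 0x19]
t2 = [0xad, 0x1c, 0x47, 0xac, 0x77, 0xd6, 0x81, 0x54]
t3 = [0x19, 0xad, 0x71, 0x1c, 0x54, 0x47, 0xac, 0xac]

RES = [0x19, 0xad, 0x71, 0x1c, 0x54, 0x47, 0xac, 0xac]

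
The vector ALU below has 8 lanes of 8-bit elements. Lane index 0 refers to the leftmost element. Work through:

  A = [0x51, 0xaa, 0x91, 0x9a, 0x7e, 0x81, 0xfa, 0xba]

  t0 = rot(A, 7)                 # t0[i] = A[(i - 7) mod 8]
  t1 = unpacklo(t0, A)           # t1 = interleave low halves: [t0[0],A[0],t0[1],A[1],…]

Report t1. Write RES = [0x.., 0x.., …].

RES = [ 0xaa  0x51  0x91  0xaa  0x9a  0x91  0x7e  0x9a ]

  t0: aa 91 9a 7e 81 fa ba 51
  t1: aa 51 91 aa 9a 91 7e 9a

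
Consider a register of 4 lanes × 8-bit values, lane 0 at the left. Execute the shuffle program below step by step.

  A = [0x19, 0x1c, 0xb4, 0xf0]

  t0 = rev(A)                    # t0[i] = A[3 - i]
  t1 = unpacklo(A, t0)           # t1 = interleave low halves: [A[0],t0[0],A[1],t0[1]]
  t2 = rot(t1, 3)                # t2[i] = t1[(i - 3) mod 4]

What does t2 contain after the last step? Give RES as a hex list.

RES = [ 0xf0  0x1c  0xb4  0x19 ]

t0 = [0xf0, 0xb4, 0x1c, 0x19]
t1 = [0x19, 0xf0, 0x1c, 0xb4]
t2 = [0xf0, 0x1c, 0xb4, 0x19]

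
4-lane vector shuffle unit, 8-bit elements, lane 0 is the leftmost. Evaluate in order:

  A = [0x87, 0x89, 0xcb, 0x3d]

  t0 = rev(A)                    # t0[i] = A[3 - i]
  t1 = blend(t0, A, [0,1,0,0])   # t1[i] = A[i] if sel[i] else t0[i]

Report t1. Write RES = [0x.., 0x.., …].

RES = [0x3d, 0x89, 0x89, 0x87]

  t0: 3d cb 89 87
  t1: 3d 89 89 87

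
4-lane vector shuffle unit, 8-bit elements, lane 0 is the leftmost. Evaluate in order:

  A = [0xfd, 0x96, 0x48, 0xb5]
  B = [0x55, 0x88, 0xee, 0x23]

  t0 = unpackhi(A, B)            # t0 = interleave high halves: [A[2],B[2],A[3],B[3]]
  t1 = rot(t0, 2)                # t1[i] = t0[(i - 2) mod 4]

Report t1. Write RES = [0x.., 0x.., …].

RES = [ 0xb5  0x23  0x48  0xee ]

t0 = [0x48, 0xee, 0xb5, 0x23]
t1 = [0xb5, 0x23, 0x48, 0xee]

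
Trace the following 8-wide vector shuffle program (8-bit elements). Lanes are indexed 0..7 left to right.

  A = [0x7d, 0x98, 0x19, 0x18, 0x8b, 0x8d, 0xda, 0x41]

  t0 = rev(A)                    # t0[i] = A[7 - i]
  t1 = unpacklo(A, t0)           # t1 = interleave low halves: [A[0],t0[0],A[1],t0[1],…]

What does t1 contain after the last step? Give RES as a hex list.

t0 = [0x41, 0xda, 0x8d, 0x8b, 0x18, 0x19, 0x98, 0x7d]
t1 = [0x7d, 0x41, 0x98, 0xda, 0x19, 0x8d, 0x18, 0x8b]

RES = [ 0x7d  0x41  0x98  0xda  0x19  0x8d  0x18  0x8b ]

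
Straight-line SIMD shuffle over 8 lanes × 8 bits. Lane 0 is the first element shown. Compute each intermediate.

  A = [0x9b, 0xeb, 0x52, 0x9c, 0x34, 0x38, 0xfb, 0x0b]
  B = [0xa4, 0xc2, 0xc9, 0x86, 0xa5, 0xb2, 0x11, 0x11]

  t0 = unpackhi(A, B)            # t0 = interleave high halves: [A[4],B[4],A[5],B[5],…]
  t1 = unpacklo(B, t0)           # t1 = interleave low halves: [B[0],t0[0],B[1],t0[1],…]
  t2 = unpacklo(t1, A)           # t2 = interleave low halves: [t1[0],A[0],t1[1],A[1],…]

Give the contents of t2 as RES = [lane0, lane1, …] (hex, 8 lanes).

→ t0 |34|a5|38|b2|fb|11|0b|11|
→ t1 |a4|34|c2|a5|c9|38|86|b2|
→ t2 |a4|9b|34|eb|c2|52|a5|9c|

RES = [0xa4, 0x9b, 0x34, 0xeb, 0xc2, 0x52, 0xa5, 0x9c]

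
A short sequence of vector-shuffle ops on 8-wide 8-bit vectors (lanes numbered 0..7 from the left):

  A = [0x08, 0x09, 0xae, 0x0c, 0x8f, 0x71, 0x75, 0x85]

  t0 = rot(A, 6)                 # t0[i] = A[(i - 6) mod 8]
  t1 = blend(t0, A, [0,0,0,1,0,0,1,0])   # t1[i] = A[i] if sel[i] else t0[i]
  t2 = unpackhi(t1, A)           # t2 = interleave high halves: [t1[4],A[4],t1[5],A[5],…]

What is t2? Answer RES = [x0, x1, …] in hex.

t0 = [0xae, 0x0c, 0x8f, 0x71, 0x75, 0x85, 0x08, 0x09]
t1 = [0xae, 0x0c, 0x8f, 0x0c, 0x75, 0x85, 0x75, 0x09]
t2 = [0x75, 0x8f, 0x85, 0x71, 0x75, 0x75, 0x09, 0x85]

RES = [0x75, 0x8f, 0x85, 0x71, 0x75, 0x75, 0x09, 0x85]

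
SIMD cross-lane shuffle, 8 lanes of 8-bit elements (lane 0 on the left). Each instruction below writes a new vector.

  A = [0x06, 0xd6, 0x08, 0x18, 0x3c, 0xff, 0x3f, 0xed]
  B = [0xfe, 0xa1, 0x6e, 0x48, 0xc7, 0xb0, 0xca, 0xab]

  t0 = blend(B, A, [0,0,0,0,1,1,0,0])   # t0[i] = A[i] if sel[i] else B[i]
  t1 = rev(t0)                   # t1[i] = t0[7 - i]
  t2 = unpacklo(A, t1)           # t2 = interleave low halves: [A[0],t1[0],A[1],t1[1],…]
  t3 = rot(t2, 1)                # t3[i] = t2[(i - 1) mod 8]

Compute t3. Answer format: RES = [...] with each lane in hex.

t0 = [0xfe, 0xa1, 0x6e, 0x48, 0x3c, 0xff, 0xca, 0xab]
t1 = [0xab, 0xca, 0xff, 0x3c, 0x48, 0x6e, 0xa1, 0xfe]
t2 = [0x06, 0xab, 0xd6, 0xca, 0x08, 0xff, 0x18, 0x3c]
t3 = [0x3c, 0x06, 0xab, 0xd6, 0xca, 0x08, 0xff, 0x18]

RES = [ 0x3c  0x06  0xab  0xd6  0xca  0x08  0xff  0x18 ]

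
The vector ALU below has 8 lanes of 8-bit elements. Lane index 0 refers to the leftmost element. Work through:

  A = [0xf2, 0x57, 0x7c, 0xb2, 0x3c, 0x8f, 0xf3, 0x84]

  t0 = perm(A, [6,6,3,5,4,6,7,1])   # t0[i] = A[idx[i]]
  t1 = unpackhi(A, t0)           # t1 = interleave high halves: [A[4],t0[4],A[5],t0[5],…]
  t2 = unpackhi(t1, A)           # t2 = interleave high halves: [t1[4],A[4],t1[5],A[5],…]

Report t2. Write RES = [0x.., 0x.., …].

  t0: f3 f3 b2 8f 3c f3 84 57
  t1: 3c 3c 8f f3 f3 84 84 57
  t2: f3 3c 84 8f 84 f3 57 84

RES = [0xf3, 0x3c, 0x84, 0x8f, 0x84, 0xf3, 0x57, 0x84]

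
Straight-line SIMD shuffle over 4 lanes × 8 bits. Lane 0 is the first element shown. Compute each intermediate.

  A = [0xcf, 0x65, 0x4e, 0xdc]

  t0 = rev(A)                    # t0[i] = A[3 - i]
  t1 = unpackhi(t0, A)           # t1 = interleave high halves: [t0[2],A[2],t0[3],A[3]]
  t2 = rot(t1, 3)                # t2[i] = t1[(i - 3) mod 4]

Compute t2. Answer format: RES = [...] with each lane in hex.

RES = [ 0x4e  0xcf  0xdc  0x65 ]

t0 = [0xdc, 0x4e, 0x65, 0xcf]
t1 = [0x65, 0x4e, 0xcf, 0xdc]
t2 = [0x4e, 0xcf, 0xdc, 0x65]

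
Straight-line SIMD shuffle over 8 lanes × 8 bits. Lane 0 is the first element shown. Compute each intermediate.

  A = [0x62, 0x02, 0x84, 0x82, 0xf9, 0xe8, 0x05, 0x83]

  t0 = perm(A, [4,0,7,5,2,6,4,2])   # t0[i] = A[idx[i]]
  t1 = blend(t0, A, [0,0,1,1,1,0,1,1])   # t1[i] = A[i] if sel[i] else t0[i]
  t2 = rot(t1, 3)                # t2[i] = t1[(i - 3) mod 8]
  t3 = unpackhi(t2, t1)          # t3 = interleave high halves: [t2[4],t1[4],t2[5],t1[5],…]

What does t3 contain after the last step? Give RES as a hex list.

RES = [ 0x62  0xf9  0x84  0x05  0x82  0x05  0xf9  0x83 ]

  t0: f9 62 83 e8 84 05 f9 84
  t1: f9 62 84 82 f9 05 05 83
  t2: 05 05 83 f9 62 84 82 f9
  t3: 62 f9 84 05 82 05 f9 83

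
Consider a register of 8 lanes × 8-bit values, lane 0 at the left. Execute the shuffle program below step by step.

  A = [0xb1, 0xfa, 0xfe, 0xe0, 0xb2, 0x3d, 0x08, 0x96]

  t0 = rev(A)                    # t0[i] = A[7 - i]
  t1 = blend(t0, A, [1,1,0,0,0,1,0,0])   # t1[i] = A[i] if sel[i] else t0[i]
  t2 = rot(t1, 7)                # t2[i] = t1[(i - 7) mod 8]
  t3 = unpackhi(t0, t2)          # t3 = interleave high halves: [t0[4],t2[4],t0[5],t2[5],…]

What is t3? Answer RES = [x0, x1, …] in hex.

RES = [ 0xe0  0x3d  0xfe  0xfa  0xfa  0xb1  0xb1  0xb1 ]

→ t0 |96|08|3d|b2|e0|fe|fa|b1|
→ t1 |b1|fa|3d|b2|e0|3d|fa|b1|
→ t2 |fa|3d|b2|e0|3d|fa|b1|b1|
→ t3 |e0|3d|fe|fa|fa|b1|b1|b1|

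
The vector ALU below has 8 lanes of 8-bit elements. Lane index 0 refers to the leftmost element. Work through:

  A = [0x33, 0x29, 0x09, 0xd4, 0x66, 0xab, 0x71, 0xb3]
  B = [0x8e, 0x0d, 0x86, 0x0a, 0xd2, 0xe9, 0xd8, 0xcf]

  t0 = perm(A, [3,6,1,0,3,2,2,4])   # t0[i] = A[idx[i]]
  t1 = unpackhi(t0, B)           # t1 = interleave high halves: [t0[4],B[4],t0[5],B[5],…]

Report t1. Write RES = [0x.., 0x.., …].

RES = [0xd4, 0xd2, 0x09, 0xe9, 0x09, 0xd8, 0x66, 0xcf]

t0 = [0xd4, 0x71, 0x29, 0x33, 0xd4, 0x09, 0x09, 0x66]
t1 = [0xd4, 0xd2, 0x09, 0xe9, 0x09, 0xd8, 0x66, 0xcf]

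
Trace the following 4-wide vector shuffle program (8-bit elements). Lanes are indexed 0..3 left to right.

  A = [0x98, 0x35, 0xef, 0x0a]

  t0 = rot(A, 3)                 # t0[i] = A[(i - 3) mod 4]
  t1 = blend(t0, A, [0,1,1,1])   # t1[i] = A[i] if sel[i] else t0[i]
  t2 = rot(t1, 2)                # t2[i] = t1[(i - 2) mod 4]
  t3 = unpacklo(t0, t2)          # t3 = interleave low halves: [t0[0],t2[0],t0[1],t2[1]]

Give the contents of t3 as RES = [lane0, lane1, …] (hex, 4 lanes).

RES = [ 0x35  0xef  0xef  0x0a ]

  t0: 35 ef 0a 98
  t1: 35 35 ef 0a
  t2: ef 0a 35 35
  t3: 35 ef ef 0a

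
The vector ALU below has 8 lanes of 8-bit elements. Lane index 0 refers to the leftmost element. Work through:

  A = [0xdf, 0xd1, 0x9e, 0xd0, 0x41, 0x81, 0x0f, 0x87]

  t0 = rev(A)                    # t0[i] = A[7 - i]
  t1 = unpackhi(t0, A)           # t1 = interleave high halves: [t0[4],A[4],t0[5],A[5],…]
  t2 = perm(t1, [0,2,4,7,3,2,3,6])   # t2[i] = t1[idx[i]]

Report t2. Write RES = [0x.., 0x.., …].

→ t0 |87|0f|81|41|d0|9e|d1|df|
→ t1 |d0|41|9e|81|d1|0f|df|87|
→ t2 |d0|9e|d1|87|81|9e|81|df|

RES = [0xd0, 0x9e, 0xd1, 0x87, 0x81, 0x9e, 0x81, 0xdf]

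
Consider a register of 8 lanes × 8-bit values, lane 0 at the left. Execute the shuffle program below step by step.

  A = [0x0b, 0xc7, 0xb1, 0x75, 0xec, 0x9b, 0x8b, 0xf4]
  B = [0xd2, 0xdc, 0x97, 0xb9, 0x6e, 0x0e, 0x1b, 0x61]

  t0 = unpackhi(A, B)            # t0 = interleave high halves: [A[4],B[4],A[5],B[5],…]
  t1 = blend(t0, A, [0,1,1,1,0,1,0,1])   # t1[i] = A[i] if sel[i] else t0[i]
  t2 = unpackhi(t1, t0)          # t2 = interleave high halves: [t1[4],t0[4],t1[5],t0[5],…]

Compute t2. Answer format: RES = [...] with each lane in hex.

t0 = [0xec, 0x6e, 0x9b, 0x0e, 0x8b, 0x1b, 0xf4, 0x61]
t1 = [0xec, 0xc7, 0xb1, 0x75, 0x8b, 0x9b, 0xf4, 0xf4]
t2 = [0x8b, 0x8b, 0x9b, 0x1b, 0xf4, 0xf4, 0xf4, 0x61]

RES = [0x8b, 0x8b, 0x9b, 0x1b, 0xf4, 0xf4, 0xf4, 0x61]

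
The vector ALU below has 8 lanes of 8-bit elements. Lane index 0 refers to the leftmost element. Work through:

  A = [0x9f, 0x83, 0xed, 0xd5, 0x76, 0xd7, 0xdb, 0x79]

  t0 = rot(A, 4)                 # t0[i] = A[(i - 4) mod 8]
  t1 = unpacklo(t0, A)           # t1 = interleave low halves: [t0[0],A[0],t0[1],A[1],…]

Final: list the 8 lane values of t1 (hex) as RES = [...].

→ t0 |76|d7|db|79|9f|83|ed|d5|
→ t1 |76|9f|d7|83|db|ed|79|d5|

RES = [0x76, 0x9f, 0xd7, 0x83, 0xdb, 0xed, 0x79, 0xd5]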